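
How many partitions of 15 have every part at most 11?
Let r_j(i) = number of partitions of i into parts ≤ j, for i = 0..15. r_1(i) = 1 for all i; r_j(i) = r_{j-1}(i) + r_j(i-j). Rows j = 2..11: ≤2: 1 1 2 2 3 3 4 4 5 5 6 6 7 7 8 8; ≤3: 1 1 2 3 4 5 7 8 10 12 14 16 19 21 24 27; ≤4: 1 1 2 3 5 6 9 11 15 18 23 27 34 39 47 54; ≤5: 1 1 2 3 5 7 10 13 18 23 30 37 47 57 70 84; ≤6: 1 1 2 3 5 7 11 14 20 26 35 44 58 71 90 110; ≤7: 1 1 2 3 5 7 11 15 21 28 38 49 65 82 105 131; ≤8: 1 1 2 3 5 7 11 15 22 29 40 52 70 89 116 146; ≤9: 1 1 2 3 5 7 11 15 22 30 41 54 73 94 123 157; ≤10: 1 1 2 3 5 7 11 15 22 30 42 55 75 97 128 164; ≤11: 1 1 2 3 5 7 11 15 22 30 42 56 76 99 131 169. r_11(15) = 169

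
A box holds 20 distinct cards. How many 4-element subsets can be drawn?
C(20,4) = 20!/(4!×16!) = 4845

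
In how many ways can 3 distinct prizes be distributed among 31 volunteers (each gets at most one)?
P(31,3) = 31!/(31-3)! = 26970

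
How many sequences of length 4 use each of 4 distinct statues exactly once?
4! = 24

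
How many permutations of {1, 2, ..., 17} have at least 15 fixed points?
Exactly j fixed points: C(17,j)·!(17-j); sum over j ≥ 15 (derangement numbers via !m = (m-1)·(!(m-1) + !(m-2)): !0..!2 = 1, 0, 1). Σ_{j=15}^{17} C(17,j)·!(17-j) = C(17,15)·!2 + C(17,16)·!1 + C(17,17)·!0 = 136·1 + 17·0 + 1·1 = 137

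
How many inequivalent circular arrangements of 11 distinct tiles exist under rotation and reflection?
(11-1)!/2 = 3628800/2 = 1814400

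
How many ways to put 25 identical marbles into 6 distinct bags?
C(25+6-1, 6-1) = C(30, 5) = 142506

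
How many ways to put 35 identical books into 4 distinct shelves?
C(35+4-1, 4-1) = C(38, 3) = 8436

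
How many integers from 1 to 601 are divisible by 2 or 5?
⌊601/2⌋ + ⌊601/5⌋ - ⌊601/10⌋ = 300 + 120 - 60 = 360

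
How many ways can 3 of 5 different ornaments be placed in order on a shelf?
P(5,3) = 5!/(5-3)! = 60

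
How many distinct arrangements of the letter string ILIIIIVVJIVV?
12! / (6! × 4! × 1! × 1!) = 27720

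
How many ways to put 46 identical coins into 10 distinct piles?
C(46+10-1, 10-1) = C(55, 9) = 6358402050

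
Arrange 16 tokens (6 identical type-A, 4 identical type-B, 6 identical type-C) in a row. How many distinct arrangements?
16! / (6! × 4! × 6!) = 1681680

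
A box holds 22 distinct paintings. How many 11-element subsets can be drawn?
C(22,11) = 22!/(11!×11!) = 705432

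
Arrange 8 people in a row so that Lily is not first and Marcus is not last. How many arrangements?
By inclusion-exclusion: 8! - 2×(8-1)! + (8-2)! = 40320 - 10080 + 720 = 30960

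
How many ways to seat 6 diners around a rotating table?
Circular: fix one position, arrange the rest. (6-1)! = 120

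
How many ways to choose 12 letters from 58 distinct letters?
C(58,12) = 58!/(12!×46!) = 891794789340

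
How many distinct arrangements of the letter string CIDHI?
5! / (1! × 2! × 1! × 1!) = 60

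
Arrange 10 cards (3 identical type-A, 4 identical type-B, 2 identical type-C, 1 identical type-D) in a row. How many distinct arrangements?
10! / (3! × 4! × 2! × 1!) = 12600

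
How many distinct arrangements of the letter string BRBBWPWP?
8! / (2! × 2! × 3! × 1!) = 1680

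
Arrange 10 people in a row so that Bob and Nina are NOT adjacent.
Total - adjacent = 10! - (10-1)!×2 = 3628800 - 725760 = 2903040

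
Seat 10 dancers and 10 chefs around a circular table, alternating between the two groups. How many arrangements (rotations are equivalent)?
Fix one of the dancers: (10-1)! ways for the remaining dancers, × 10! ways for the chefs = 362880 × 3628800 = 1316818944000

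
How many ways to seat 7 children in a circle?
Circular: fix one position, arrange the rest. (7-1)! = 720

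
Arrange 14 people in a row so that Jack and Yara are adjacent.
Treat as block: (14-1)! × 2! = 6227020800 × 2 = 12454041600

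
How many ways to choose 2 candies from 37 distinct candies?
C(37,2) = 37!/(2!×35!) = 666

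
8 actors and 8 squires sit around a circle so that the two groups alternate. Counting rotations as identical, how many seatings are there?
Fix one of the actors: (8-1)! ways for the remaining actors, × 8! ways for the squires = 5040 × 40320 = 203212800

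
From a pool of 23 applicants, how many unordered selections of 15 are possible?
C(23,15) = 23!/(15!×8!) = 490314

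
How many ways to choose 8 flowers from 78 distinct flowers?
C(78,8) = 78!/(8!×70!) = 23446881315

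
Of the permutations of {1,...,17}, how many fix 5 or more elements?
Exactly j fixed points: C(17,j)·!(17-j); sum over j ≥ 5 (derangement numbers via !m = (m-1)·(!(m-1) + !(m-2)): !0..!12 = 1, 0, 1, 2, 9, 44, 265, 1854, 14833, 133496, 1334961, 14684570, 176214841). Σ_{j=5}^{17} C(17,j)·!(17-j) = C(17,5)·!12 + C(17,6)·!11 + C(17,7)·!10 + C(17,8)·!9 + C(17,9)·!8 + C(17,10)·!7 + C(17,11)·!6 + C(17,12)·!5 + C(17,13)·!4 + C(17,14)·!3 + C(17,15)·!2 + C(17,16)·!1 + C(17,17)·!0 = 6188·176214841 + 12376·14684570 + 19448·1334961 + 24310·133496 + 24310·14833 + 19448·1854 + 12376·265 + 6188·44 + 2380·9 + 680·2 + 136·1 + 17·0 + 1·1 = 1301761505367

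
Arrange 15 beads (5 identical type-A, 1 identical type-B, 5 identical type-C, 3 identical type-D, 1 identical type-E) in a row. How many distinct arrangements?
15! / (5! × 1! × 5! × 3! × 1!) = 15135120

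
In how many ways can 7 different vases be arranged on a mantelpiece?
7! = 5040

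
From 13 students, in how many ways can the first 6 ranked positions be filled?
P(13,6) = 13!/(13-6)! = 1235520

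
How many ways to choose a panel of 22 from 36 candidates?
C(36,22) = 36!/(22!×14!) = 3796297200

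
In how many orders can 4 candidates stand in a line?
4! = 24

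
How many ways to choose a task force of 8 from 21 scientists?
C(21,8) = 21!/(8!×13!) = 203490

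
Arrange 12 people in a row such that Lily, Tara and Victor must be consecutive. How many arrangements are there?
Treat the 3 as one block: (12-3+1)! × 3! = 3628800 × 6 = 21772800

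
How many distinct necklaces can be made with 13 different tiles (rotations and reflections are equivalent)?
(13-1)!/2 = 479001600/2 = 239500800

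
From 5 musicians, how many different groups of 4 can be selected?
C(5,4) = 5!/(4!×1!) = 5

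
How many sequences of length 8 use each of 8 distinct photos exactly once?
8! = 40320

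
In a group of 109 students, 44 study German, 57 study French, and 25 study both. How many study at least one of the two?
|A∪B| = |A| + |B| - |A∩B| = 44 + 57 - 25 = 76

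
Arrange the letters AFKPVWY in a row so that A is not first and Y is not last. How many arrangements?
By inclusion-exclusion: 7! - 2×(7-1)! + (7-2)! = 5040 - 1440 + 120 = 3720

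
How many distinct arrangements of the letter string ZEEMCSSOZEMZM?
13! / (3! × 2! × 3! × 1! × 3! × 1!) = 14414400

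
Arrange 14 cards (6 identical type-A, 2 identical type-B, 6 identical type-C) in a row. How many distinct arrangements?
14! / (6! × 2! × 6!) = 84084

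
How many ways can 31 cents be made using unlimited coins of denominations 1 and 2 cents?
Coefficient of x^31 in 1/(1-x^1) · 1/(1-x^2). Use j coins of 2 for j = 0..⌊31/2⌋ = 15, the rest in 1s: 15 + 1 = 16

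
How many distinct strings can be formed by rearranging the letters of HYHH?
4! / (1! × 3!) = 4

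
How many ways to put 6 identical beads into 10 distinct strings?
C(6+10-1, 10-1) = C(15, 9) = 5005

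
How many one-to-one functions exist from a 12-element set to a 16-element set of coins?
P(16,12) = 16!/(16-12)! = 871782912000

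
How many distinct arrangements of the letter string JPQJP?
5! / (2! × 2! × 1!) = 30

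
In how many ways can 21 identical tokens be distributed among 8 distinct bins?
C(21+8-1, 8-1) = C(28, 7) = 1184040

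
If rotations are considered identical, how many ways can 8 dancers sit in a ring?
Circular: fix one position, arrange the rest. (8-1)! = 5040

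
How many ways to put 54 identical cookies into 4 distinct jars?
C(54+4-1, 4-1) = C(57, 3) = 29260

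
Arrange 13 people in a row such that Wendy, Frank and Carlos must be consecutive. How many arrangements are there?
Treat the 3 as one block: (13-3+1)! × 3! = 39916800 × 6 = 239500800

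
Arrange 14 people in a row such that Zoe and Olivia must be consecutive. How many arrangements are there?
Treat the 2 as one block: (14-2+1)! × 2! = 6227020800 × 2 = 12454041600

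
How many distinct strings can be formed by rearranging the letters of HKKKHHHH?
8! / (5! × 3!) = 56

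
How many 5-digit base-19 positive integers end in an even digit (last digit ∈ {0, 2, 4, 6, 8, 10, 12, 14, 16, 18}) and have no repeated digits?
Last∈{0,2,4,6,8,10,12,14,16,18}. Last=0: 73440. Last nonzero: 9×17×P(17,3) = 624240. Total = 697680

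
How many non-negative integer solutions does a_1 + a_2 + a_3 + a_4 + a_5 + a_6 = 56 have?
C(56+6-1, 6-1) = C(61, 5) = 5949147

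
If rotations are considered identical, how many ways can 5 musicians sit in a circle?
Circular: fix one position, arrange the rest. (5-1)! = 24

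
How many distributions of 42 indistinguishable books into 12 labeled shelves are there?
C(42+12-1, 12-1) = C(53, 11) = 76223753060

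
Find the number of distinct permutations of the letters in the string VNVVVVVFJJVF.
12! / (2! × 2! × 7! × 1!) = 23760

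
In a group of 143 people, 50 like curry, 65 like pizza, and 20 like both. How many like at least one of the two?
|A∪B| = |A| + |B| - |A∩B| = 50 + 65 - 20 = 95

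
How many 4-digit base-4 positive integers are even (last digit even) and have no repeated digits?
Last∈{0,2}. Last=0: 6. Last nonzero: 1×2×P(2,2) = 4. Total = 10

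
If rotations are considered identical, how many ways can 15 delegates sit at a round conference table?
Circular: fix one position, arrange the rest. (15-1)! = 87178291200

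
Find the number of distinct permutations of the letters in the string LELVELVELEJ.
11! / (4! × 2! × 4! × 1!) = 34650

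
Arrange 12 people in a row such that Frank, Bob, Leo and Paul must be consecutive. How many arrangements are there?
Treat the 4 as one block: (12-4+1)! × 4! = 362880 × 24 = 8709120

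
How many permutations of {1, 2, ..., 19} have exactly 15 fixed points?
Choose the 15 fixed points C(19,15) = 3876, derange the rest: !4 = Σ_{j=0}^{4} (-1)^j·4!/j! = 24 - 24 + 12 - 4 + 1 = 9. Product = 3876 × 9 = 34884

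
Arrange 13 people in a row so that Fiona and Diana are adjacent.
Treat as block: (13-1)! × 2! = 479001600 × 2 = 958003200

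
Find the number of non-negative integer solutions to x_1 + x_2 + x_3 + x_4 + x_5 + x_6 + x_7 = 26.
C(26+7-1, 7-1) = C(32, 6) = 906192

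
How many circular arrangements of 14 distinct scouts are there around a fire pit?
Circular: fix one position, arrange the rest. (14-1)! = 6227020800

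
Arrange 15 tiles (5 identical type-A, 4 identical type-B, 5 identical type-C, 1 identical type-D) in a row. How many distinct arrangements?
15! / (5! × 4! × 5! × 1!) = 3783780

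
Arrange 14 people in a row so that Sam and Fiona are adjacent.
Treat as block: (14-1)! × 2! = 6227020800 × 2 = 12454041600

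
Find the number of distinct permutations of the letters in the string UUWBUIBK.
8! / (1! × 2! × 3! × 1! × 1!) = 3360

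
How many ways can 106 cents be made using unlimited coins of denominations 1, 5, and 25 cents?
Coefficient of x^106 in 1/(1-x^1) · 1/(1-x^5) · 1/(1-x^25). Case on j = number of 25-cent coins (j = 0..4); remainder r = 106 - 25j is made from {1,5} in ⌊r/5⌋+1 ways. r = 106, 81, 56, 31, 6 → 22 + 17 + 12 + 7 + 2 = 60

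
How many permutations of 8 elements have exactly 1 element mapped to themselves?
Choose the 1 fixed point C(8,1) = 8, derange the rest: !7 = Σ_{j=0}^{7} (-1)^j·7!/j! = 5040 - 5040 + 2520 - 840 + 210 - 42 + 7 - 1 = 1854. Product = 8 × 1854 = 14832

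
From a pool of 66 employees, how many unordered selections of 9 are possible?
C(66,9) = 66!/(9!×57!) = 37014131440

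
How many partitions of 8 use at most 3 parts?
By conjugation, equals partitions of 8 into parts ≤ 3. Let r_j(i) = number of partitions of i into parts ≤ j, for i = 0..8. r_1(i) = 1 for all i; r_j(i) = r_{j-1}(i) + r_j(i-j). Rows j = 2..3: ≤2: 1 1 2 2 3 3 4 4 5; ≤3: 1 1 2 3 4 5 7 8 10. r_3(8) = 10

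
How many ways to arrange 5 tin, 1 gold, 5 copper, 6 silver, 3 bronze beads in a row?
20! / (5! × 1! × 5! × 6! × 3!) = 39109150080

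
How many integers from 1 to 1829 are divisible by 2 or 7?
⌊1829/2⌋ + ⌊1829/7⌋ - ⌊1829/14⌋ = 914 + 261 - 130 = 1045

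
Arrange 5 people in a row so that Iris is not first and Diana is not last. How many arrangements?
By inclusion-exclusion: 5! - 2×(5-1)! + (5-2)! = 120 - 48 + 6 = 78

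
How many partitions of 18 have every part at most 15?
Let r_j(i) = number of partitions of i into parts ≤ j, for i = 0..18. r_1(i) = 1 for all i; r_j(i) = r_{j-1}(i) + r_j(i-j). Rows j = 2..15: ≤2: 1 1 2 2 3 3 4 4 5 5 6 6 7 7 8 8 9 9 10; ≤3: 1 1 2 3 4 5 7 8 10 12 14 16 19 21 24 27 30 33 37; ≤4: 1 1 2 3 5 6 9 11 15 18 23 27 34 39 47 54 64 72 84; ≤5: 1 1 2 3 5 7 10 13 18 23 30 37 47 57 70 84 101 119 141; ≤6: 1 1 2 3 5 7 11 14 20 26 35 44 58 71 90 110 136 163 199; ≤7: 1 1 2 3 5 7 11 15 21 28 38 49 65 82 105 131 164 201 248; ≤8: 1 1 2 3 5 7 11 15 22 29 40 52 70 89 116 146 186 230 288; ≤9: 1 1 2 3 5 7 11 15 22 30 41 54 73 94 123 157 201 252 318; ≤10: 1 1 2 3 5 7 11 15 22 30 42 55 75 97 128 164 212 267 340; ≤11: 1 1 2 3 5 7 11 15 22 30 42 56 76 99 131 169 219 278 355; ≤12: 1 1 2 3 5 7 11 15 22 30 42 56 77 100 133 172 224 285 366; ≤13: 1 1 2 3 5 7 11 15 22 30 42 56 77 101 134 174 227 290 373; ≤14: 1 1 2 3 5 7 11 15 22 30 42 56 77 101 135 175 229 293 378; ≤15: 1 1 2 3 5 7 11 15 22 30 42 56 77 101 135 176 230 295 381. r_15(18) = 381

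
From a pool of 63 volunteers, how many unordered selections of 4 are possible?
C(63,4) = 63!/(4!×59!) = 595665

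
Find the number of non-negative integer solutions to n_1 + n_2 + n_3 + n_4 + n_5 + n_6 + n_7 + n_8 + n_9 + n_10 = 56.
C(56+10-1, 10-1) = C(65, 9) = 31966749880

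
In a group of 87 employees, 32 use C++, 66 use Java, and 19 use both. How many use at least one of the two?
|A∪B| = |A| + |B| - |A∩B| = 32 + 66 - 19 = 79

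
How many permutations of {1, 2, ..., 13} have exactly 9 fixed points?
Choose the 9 fixed points C(13,9) = 715, derange the rest: !4 = Σ_{j=0}^{4} (-1)^j·4!/j! = 24 - 24 + 12 - 4 + 1 = 9. Product = 715 × 9 = 6435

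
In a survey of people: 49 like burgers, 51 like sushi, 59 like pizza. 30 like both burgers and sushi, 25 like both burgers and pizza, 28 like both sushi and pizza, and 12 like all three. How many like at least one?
|A∪B∪C| = 49+51+59-30-25-28+12 = 88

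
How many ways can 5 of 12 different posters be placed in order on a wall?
P(12,5) = 12!/(12-5)! = 95040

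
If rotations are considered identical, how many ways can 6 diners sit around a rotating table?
Circular: fix one position, arrange the rest. (6-1)! = 120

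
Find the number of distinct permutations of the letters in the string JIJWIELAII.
10! / (2! × 4! × 1! × 1! × 1! × 1!) = 75600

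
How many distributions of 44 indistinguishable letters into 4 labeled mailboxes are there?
C(44+4-1, 4-1) = C(47, 3) = 16215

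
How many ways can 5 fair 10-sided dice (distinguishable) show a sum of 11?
Coefficient of x^11 in (x + x² + ... + x^10)^5. By inclusion-exclusion on dice exceeding 10: Σ_j (-1)^j C(5,j)·C(11-1-10j, 4) = C(5,0)·C(10,4) = 1·210 = 210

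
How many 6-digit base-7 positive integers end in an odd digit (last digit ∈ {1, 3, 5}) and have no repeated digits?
Last∈{1,3,5}. Last=0: 0. Last nonzero: 3×5×P(5,4) = 1800. Total = 1800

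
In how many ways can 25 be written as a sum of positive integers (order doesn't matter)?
Pentagonal recurrence p(n) = p(n-1) + p(n-2) - p(n-5) - p(n-7) + p(n-12) + p(n-15) - ... gives p(0..24) = 1, 1, 2, 3, 5, 7, 11, 15, 22, 30, 42, 56, 77, 101, 135, 176, 231, 297, 385, 490, 627, 792, 1002, 1255, 1575. p(25) = p(24) + p(23) - p(20) - p(18) + p(13) + p(10) - p(3) = 1575 + 1255 - 627 - 385 + 101 + 42 - 3 = 1958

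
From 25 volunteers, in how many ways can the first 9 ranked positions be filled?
P(25,9) = 25!/(25-9)! = 741354768000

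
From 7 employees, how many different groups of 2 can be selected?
C(7,2) = 7!/(2!×5!) = 21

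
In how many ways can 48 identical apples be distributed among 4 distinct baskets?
C(48+4-1, 4-1) = C(51, 3) = 20825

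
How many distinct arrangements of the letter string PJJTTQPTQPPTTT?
14! / (2! × 2! × 6! × 4!) = 1261260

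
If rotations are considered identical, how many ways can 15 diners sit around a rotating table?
Circular: fix one position, arrange the rest. (15-1)! = 87178291200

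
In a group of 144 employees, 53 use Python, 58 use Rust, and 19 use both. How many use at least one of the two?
|A∪B| = |A| + |B| - |A∩B| = 53 + 58 - 19 = 92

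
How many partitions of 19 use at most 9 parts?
By conjugation, equals partitions of 19 into parts ≤ 9. Let r_j(i) = number of partitions of i into parts ≤ j, for i = 0..19. r_1(i) = 1 for all i; r_j(i) = r_{j-1}(i) + r_j(i-j). Rows j = 2..9: ≤2: 1 1 2 2 3 3 4 4 5 5 6 6 7 7 8 8 9 9 10 10; ≤3: 1 1 2 3 4 5 7 8 10 12 14 16 19 21 24 27 30 33 37 40; ≤4: 1 1 2 3 5 6 9 11 15 18 23 27 34 39 47 54 64 72 84 94; ≤5: 1 1 2 3 5 7 10 13 18 23 30 37 47 57 70 84 101 119 141 164; ≤6: 1 1 2 3 5 7 11 14 20 26 35 44 58 71 90 110 136 163 199 235; ≤7: 1 1 2 3 5 7 11 15 21 28 38 49 65 82 105 131 164 201 248 300; ≤8: 1 1 2 3 5 7 11 15 22 29 40 52 70 89 116 146 186 230 288 352; ≤9: 1 1 2 3 5 7 11 15 22 30 41 54 73 94 123 157 201 252 318 393. r_9(19) = 393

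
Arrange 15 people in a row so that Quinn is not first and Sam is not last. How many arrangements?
By inclusion-exclusion: 15! - 2×(15-1)! + (15-2)! = 1307674368000 - 174356582400 + 6227020800 = 1139544806400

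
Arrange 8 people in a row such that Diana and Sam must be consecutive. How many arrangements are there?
Treat the 2 as one block: (8-2+1)! × 2! = 5040 × 2 = 10080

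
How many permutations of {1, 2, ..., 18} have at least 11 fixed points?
Exactly j fixed points: C(18,j)·!(18-j); sum over j ≥ 11 (derangement numbers via !m = (m-1)·(!(m-1) + !(m-2)): !0..!7 = 1, 0, 1, 2, 9, 44, 265, 1854). Σ_{j=11}^{18} C(18,j)·!(18-j) = C(18,11)·!7 + C(18,12)·!6 + C(18,13)·!5 + C(18,14)·!4 + C(18,15)·!3 + C(18,16)·!2 + C(18,17)·!1 + C(18,18)·!0 = 31824·1854 + 18564·265 + 8568·44 + 3060·9 + 816·2 + 153·1 + 18·0 + 1·1 = 64327474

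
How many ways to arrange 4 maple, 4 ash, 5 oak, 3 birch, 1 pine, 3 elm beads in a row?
20! / (4! × 4! × 5! × 3! × 1! × 3!) = 977728752000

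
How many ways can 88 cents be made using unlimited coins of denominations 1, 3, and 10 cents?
Coefficient of x^88 in 1/(1-x^1) · 1/(1-x^3) · 1/(1-x^10). Case on j = number of 10-cent coins (j = 0..8); remainder r = 88 - 10j is made from {1,3} in ⌊r/3⌋+1 ways. r = 88, 78, 68, 58, 48, 38, 28, 18, 8 → 30 + 27 + 23 + 20 + 17 + 13 + 10 + 7 + 3 = 150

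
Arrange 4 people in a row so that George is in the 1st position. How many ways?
Fix one position: (4-1)! = 6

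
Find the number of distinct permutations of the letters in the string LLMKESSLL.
9! / (1! × 1! × 4! × 2! × 1!) = 7560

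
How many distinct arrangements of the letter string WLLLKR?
6! / (3! × 1! × 1! × 1!) = 120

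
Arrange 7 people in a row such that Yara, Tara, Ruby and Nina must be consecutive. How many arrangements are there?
Treat the 4 as one block: (7-4+1)! × 4! = 24 × 24 = 576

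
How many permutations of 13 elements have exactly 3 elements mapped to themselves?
Choose the 3 fixed points C(13,3) = 286, derange the rest: !10 = Σ_{j=0}^{10} (-1)^j·10!/j! = 3628800 - 3628800 + 1814400 - 604800 + 151200 - 30240 + 5040 - 720 + 90 - 10 + 1 = 1334961. Product = 286 × 1334961 = 381798846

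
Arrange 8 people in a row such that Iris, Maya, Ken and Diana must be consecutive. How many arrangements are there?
Treat the 4 as one block: (8-4+1)! × 4! = 120 × 24 = 2880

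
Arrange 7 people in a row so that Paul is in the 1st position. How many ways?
Fix one position: (7-1)! = 720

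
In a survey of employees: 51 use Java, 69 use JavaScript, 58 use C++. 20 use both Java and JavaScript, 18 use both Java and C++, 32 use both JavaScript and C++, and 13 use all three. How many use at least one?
|A∪B∪C| = 51+69+58-20-18-32+13 = 121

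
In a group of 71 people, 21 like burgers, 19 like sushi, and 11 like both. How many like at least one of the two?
|A∪B| = |A| + |B| - |A∩B| = 21 + 19 - 11 = 29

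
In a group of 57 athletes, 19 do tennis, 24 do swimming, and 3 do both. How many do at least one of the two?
|A∪B| = |A| + |B| - |A∩B| = 19 + 24 - 3 = 40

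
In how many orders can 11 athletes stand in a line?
11! = 39916800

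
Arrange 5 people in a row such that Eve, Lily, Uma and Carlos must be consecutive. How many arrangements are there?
Treat the 4 as one block: (5-4+1)! × 4! = 2 × 24 = 48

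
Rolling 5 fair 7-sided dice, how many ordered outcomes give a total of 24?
Coefficient of x^24 in (x + x² + ... + x^7)^5. By inclusion-exclusion on dice exceeding 7: Σ_j (-1)^j C(5,j)·C(24-1-7j, 4) = C(5,0)·C(23,4) - C(5,1)·C(16,4) + C(5,2)·C(9,4) = 1·8855 - 5·1820 + 10·126 = 1015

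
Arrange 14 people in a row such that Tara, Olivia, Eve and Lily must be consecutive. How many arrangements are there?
Treat the 4 as one block: (14-4+1)! × 4! = 39916800 × 24 = 958003200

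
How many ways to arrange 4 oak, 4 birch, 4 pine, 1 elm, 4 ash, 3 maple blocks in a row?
20! / (4! × 4! × 4! × 1! × 4! × 3!) = 1222160940000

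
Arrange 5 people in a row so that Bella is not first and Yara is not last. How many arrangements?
By inclusion-exclusion: 5! - 2×(5-1)! + (5-2)! = 120 - 48 + 6 = 78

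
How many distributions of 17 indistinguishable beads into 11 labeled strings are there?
C(17+11-1, 11-1) = C(27, 10) = 8436285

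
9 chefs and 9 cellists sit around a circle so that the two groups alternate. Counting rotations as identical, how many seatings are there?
Fix one of the chefs: (9-1)! ways for the remaining chefs, × 9! ways for the cellists = 40320 × 362880 = 14631321600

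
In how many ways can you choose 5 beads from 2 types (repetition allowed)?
C(5+2-1, 2-1) = C(6, 1) = 6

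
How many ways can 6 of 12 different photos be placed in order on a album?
P(12,6) = 12!/(12-6)! = 665280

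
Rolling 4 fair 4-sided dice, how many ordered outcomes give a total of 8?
Coefficient of x^8 in (x + x² + ... + x^4)^4. By inclusion-exclusion on dice exceeding 4: Σ_j (-1)^j C(4,j)·C(8-1-4j, 3) = C(4,0)·C(7,3) - C(4,1)·C(3,3) = 1·35 - 4·1 = 31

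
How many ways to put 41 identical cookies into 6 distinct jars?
C(41+6-1, 6-1) = C(46, 5) = 1370754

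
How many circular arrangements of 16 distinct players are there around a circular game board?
Circular: fix one position, arrange the rest. (16-1)! = 1307674368000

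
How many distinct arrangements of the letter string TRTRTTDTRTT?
11! / (3! × 7! × 1!) = 1320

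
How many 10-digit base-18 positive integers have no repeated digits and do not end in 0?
Last digit: 17 nonzero choices. First digit: 16 (nonzero, ≠last). Middle 8: P(16,8) = 518918400. Total = 141145804800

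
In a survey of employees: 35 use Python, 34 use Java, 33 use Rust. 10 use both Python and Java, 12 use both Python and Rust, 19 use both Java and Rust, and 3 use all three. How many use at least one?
|A∪B∪C| = 35+34+33-10-12-19+3 = 64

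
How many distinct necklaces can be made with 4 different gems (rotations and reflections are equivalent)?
(4-1)!/2 = 6/2 = 3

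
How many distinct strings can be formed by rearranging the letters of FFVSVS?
6! / (2! × 2! × 2!) = 90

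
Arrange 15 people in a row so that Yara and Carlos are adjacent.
Treat as block: (15-1)! × 2! = 87178291200 × 2 = 174356582400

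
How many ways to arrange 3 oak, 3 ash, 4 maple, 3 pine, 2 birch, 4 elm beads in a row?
19! / (3! × 3! × 4! × 3! × 2! × 4!) = 488864376000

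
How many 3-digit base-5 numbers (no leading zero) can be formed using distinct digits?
First digit: 4 choices (nonzero). Then descending: 4 × 4 × 3 = 48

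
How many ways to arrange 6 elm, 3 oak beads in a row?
9! / (6! × 3!) = 84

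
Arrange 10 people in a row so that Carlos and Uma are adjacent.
Treat as block: (10-1)! × 2! = 362880 × 2 = 725760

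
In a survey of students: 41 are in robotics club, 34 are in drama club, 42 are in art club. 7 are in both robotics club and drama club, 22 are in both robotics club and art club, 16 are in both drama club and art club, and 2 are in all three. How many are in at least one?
|A∪B∪C| = 41+34+42-7-22-16+2 = 74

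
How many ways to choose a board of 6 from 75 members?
C(75,6) = 75!/(6!×69!) = 201359550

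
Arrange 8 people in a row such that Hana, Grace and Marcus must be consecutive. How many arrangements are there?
Treat the 3 as one block: (8-3+1)! × 3! = 720 × 6 = 4320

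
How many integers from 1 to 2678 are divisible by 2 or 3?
⌊2678/2⌋ + ⌊2678/3⌋ - ⌊2678/6⌋ = 1339 + 892 - 446 = 1785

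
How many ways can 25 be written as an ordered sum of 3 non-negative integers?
C(25+3-1, 3-1) = C(27, 2) = 351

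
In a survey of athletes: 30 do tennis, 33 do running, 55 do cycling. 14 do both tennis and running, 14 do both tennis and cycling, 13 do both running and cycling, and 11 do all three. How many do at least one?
|A∪B∪C| = 30+33+55-14-14-13+11 = 88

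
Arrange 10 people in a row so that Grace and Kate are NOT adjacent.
Total - adjacent = 10! - (10-1)!×2 = 3628800 - 725760 = 2903040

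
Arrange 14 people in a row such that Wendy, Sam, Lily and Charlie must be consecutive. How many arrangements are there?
Treat the 4 as one block: (14-4+1)! × 4! = 39916800 × 24 = 958003200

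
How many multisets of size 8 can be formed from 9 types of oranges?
C(8+9-1, 9-1) = C(16, 8) = 12870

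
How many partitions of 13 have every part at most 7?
Let r_j(i) = number of partitions of i into parts ≤ j, for i = 0..13. r_1(i) = 1 for all i; r_j(i) = r_{j-1}(i) + r_j(i-j). Rows j = 2..7: ≤2: 1 1 2 2 3 3 4 4 5 5 6 6 7 7; ≤3: 1 1 2 3 4 5 7 8 10 12 14 16 19 21; ≤4: 1 1 2 3 5 6 9 11 15 18 23 27 34 39; ≤5: 1 1 2 3 5 7 10 13 18 23 30 37 47 57; ≤6: 1 1 2 3 5 7 11 14 20 26 35 44 58 71; ≤7: 1 1 2 3 5 7 11 15 21 28 38 49 65 82. r_7(13) = 82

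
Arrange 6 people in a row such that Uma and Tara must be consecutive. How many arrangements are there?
Treat the 2 as one block: (6-2+1)! × 2! = 120 × 2 = 240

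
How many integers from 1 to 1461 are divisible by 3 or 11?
⌊1461/3⌋ + ⌊1461/11⌋ - ⌊1461/33⌋ = 487 + 132 - 44 = 575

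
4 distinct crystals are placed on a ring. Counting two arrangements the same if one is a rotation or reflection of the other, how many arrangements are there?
(4-1)!/2 = 6/2 = 3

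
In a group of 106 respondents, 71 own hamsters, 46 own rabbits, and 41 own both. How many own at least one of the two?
|A∪B| = |A| + |B| - |A∩B| = 71 + 46 - 41 = 76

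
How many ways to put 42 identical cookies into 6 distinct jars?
C(42+6-1, 6-1) = C(47, 5) = 1533939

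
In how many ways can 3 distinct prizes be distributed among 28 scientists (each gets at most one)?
P(28,3) = 28!/(28-3)! = 19656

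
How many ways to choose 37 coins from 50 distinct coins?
C(50,37) = 50!/(37!×13!) = 354860518600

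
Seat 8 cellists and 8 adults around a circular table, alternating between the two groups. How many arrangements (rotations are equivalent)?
Fix one of the cellists: (8-1)! ways for the remaining cellists, × 8! ways for the adults = 5040 × 40320 = 203212800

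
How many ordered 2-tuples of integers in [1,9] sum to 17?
Coefficient of x^17 in (x + x² + ... + x^9)^2. By inclusion-exclusion on dice exceeding 9: Σ_j (-1)^j C(2,j)·C(17-1-9j, 1) = C(2,0)·C(16,1) - C(2,1)·C(7,1) = 1·16 - 2·7 = 2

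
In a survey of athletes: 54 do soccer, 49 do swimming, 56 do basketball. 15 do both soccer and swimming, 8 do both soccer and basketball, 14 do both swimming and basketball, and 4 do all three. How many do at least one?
|A∪B∪C| = 54+49+56-15-8-14+4 = 126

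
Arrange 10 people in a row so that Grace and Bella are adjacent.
Treat as block: (10-1)! × 2! = 362880 × 2 = 725760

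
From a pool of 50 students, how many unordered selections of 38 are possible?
C(50,38) = 50!/(38!×12!) = 121399651100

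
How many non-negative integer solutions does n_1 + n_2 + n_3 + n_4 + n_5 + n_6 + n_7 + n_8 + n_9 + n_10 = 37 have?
C(37+10-1, 10-1) = C(46, 9) = 1101716330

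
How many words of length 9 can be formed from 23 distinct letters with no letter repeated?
P(23,9) = 23!/(23-9)! = 296541907200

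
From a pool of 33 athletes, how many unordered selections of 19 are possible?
C(33,19) = 33!/(19!×14!) = 818809200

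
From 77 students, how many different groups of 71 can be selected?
C(77,71) = 77!/(71!×6!) = 237093780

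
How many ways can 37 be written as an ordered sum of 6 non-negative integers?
C(37+6-1, 6-1) = C(42, 5) = 850668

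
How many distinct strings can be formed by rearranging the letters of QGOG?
4! / (2! × 1! × 1!) = 12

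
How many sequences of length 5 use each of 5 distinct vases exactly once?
5! = 120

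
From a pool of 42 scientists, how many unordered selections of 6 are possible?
C(42,6) = 42!/(6!×36!) = 5245786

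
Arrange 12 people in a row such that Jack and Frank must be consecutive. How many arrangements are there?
Treat the 2 as one block: (12-2+1)! × 2! = 39916800 × 2 = 79833600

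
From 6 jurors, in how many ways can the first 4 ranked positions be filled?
P(6,4) = 6!/(6-4)! = 360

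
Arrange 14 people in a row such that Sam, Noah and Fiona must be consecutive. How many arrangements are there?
Treat the 3 as one block: (14-3+1)! × 3! = 479001600 × 6 = 2874009600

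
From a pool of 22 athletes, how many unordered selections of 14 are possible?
C(22,14) = 22!/(14!×8!) = 319770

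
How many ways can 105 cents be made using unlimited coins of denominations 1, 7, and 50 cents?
Coefficient of x^105 in 1/(1-x^1) · 1/(1-x^7) · 1/(1-x^50). Case on j = number of 50-cent coins (j = 0..2); remainder r = 105 - 50j is made from {1,7} in ⌊r/7⌋+1 ways. r = 105, 55, 5 → 16 + 8 + 1 = 25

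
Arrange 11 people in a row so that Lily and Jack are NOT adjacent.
Total - adjacent = 11! - (11-1)!×2 = 39916800 - 7257600 = 32659200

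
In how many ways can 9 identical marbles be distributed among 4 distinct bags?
C(9+4-1, 4-1) = C(12, 3) = 220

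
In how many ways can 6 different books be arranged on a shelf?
6! = 720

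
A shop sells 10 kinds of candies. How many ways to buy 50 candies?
C(50+10-1, 10-1) = C(59, 9) = 12565671261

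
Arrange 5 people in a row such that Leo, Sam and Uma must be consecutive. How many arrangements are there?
Treat the 3 as one block: (5-3+1)! × 3! = 6 × 6 = 36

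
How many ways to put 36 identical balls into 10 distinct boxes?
C(36+10-1, 10-1) = C(45, 9) = 886163135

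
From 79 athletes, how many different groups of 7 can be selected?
C(79,7) = 79!/(7!×72!) = 2898753715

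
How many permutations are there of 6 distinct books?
6! = 720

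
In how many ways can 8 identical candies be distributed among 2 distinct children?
C(8+2-1, 2-1) = C(9, 1) = 9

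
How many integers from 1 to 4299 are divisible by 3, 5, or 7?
⌊4299/3⌋+⌊4299/5⌋+⌊4299/7⌋ - ⌊4299/15⌋-⌊4299/21⌋-⌊4299/35⌋ + ⌊4299/105⌋ = 1433+859+614 - 286-204-122 + 40 = 2334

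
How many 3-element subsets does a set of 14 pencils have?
C(14,3) = 14!/(3!×11!) = 364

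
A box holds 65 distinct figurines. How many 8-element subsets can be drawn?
C(65,8) = 65!/(8!×57!) = 5047381560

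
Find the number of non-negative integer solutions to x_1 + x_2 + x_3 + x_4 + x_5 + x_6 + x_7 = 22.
C(22+7-1, 7-1) = C(28, 6) = 376740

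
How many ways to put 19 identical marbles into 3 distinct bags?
C(19+3-1, 3-1) = C(21, 2) = 210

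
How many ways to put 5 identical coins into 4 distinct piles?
C(5+4-1, 4-1) = C(8, 3) = 56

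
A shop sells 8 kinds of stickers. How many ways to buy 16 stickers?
C(16+8-1, 8-1) = C(23, 7) = 245157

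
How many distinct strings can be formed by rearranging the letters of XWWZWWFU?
8! / (1! × 1! × 1! × 4! × 1!) = 1680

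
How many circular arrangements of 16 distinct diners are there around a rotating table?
Circular: fix one position, arrange the rest. (16-1)! = 1307674368000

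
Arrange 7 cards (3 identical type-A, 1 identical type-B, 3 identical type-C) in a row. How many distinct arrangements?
7! / (3! × 1! × 3!) = 140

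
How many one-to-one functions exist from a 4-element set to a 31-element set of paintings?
P(31,4) = 31!/(31-4)! = 755160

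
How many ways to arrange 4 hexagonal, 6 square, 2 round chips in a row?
12! / (4! × 6! × 2!) = 13860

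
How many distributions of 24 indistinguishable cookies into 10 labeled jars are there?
C(24+10-1, 10-1) = C(33, 9) = 38567100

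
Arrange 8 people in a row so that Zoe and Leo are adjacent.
Treat as block: (8-1)! × 2! = 5040 × 2 = 10080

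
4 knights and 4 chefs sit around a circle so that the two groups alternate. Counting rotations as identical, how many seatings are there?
Fix one of the knights: (4-1)! ways for the remaining knights, × 4! ways for the chefs = 6 × 24 = 144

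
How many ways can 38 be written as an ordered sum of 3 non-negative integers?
C(38+3-1, 3-1) = C(40, 2) = 780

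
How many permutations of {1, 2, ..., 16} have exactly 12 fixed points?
Choose the 12 fixed points C(16,12) = 1820, derange the rest: !4 = Σ_{j=0}^{4} (-1)^j·4!/j! = 24 - 24 + 12 - 4 + 1 = 9. Product = 1820 × 9 = 16380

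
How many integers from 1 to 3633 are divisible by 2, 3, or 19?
⌊3633/2⌋+⌊3633/3⌋+⌊3633/19⌋ - ⌊3633/6⌋-⌊3633/38⌋-⌊3633/57⌋ + ⌊3633/114⌋ = 1816+1211+191 - 605-95-63 + 31 = 2486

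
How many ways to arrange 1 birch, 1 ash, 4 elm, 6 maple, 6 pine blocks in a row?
18! / (1! × 1! × 4! × 6! × 6!) = 514594080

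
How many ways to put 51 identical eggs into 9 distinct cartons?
C(51+9-1, 9-1) = C(59, 8) = 2217471399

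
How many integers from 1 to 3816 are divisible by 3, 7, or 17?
⌊3816/3⌋+⌊3816/7⌋+⌊3816/17⌋ - ⌊3816/21⌋-⌊3816/51⌋-⌊3816/119⌋ + ⌊3816/357⌋ = 1272+545+224 - 181-74-32 + 10 = 1764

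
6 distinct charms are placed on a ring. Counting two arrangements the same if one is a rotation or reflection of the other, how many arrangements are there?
(6-1)!/2 = 120/2 = 60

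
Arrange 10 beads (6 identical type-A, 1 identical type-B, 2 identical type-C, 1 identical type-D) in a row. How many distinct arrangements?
10! / (6! × 1! × 2! × 1!) = 2520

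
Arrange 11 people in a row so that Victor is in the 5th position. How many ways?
Fix one position: (11-1)! = 3628800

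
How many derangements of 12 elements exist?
!12 = Σ_{j=0}^{12} (-1)^j·12!/j! = 479001600 - 479001600 + 239500800 - 79833600 + 19958400 - 3991680 + 665280 - 95040 + 11880 - 1320 + 132 - 12 + 1 = 176214841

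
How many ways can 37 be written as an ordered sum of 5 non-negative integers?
C(37+5-1, 5-1) = C(41, 4) = 101270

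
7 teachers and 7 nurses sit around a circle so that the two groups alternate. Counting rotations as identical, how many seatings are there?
Fix one of the teachers: (7-1)! ways for the remaining teachers, × 7! ways for the nurses = 720 × 5040 = 3628800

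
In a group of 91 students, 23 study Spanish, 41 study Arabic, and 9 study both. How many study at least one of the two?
|A∪B| = |A| + |B| - |A∩B| = 23 + 41 - 9 = 55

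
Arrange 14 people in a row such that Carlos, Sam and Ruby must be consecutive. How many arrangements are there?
Treat the 3 as one block: (14-3+1)! × 3! = 479001600 × 6 = 2874009600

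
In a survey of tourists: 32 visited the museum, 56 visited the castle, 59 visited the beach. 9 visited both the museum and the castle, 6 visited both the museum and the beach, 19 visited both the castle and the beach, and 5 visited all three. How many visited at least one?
|A∪B∪C| = 32+56+59-9-6-19+5 = 118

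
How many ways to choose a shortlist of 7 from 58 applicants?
C(58,7) = 58!/(7!×51!) = 300674088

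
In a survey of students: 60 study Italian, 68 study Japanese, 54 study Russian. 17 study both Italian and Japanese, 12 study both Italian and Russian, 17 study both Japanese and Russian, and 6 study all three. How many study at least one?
|A∪B∪C| = 60+68+54-17-12-17+6 = 142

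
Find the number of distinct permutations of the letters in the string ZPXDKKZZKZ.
10! / (1! × 4! × 3! × 1! × 1!) = 25200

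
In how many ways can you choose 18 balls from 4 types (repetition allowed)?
C(18+4-1, 4-1) = C(21, 3) = 1330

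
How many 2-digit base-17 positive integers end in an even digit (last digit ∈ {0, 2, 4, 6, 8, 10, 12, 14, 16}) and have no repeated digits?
Last∈{0,2,4,6,8,10,12,14,16}. Last=0: 16. Last nonzero: 8×15×P(15,0) = 120. Total = 136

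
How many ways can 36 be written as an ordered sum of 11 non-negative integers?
C(36+11-1, 11-1) = C(46, 10) = 4076350421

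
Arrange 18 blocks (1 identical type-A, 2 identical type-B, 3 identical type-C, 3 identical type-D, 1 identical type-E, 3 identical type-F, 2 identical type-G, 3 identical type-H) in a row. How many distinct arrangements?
18! / (1! × 2! × 3! × 3! × 1! × 3! × 2! × 3!) = 1235025792000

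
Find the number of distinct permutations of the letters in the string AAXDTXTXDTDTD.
13! / (4! × 2! × 3! × 4!) = 900900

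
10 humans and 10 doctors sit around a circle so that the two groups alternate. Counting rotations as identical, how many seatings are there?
Fix one of the humans: (10-1)! ways for the remaining humans, × 10! ways for the doctors = 362880 × 3628800 = 1316818944000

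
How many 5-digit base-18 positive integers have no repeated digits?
First digit: 17 choices (nonzero). Then descending: 17 × 17 × 16 × 15 × 14 = 971040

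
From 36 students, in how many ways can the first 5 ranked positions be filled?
P(36,5) = 36!/(36-5)! = 45239040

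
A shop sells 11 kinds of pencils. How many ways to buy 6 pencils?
C(6+11-1, 11-1) = C(16, 10) = 8008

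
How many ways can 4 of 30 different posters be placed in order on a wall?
P(30,4) = 30!/(30-4)! = 657720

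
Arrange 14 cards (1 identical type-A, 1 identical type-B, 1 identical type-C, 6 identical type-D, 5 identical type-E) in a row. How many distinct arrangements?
14! / (1! × 1! × 1! × 6! × 5!) = 1009008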